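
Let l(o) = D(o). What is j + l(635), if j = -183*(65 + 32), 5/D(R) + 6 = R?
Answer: -11165374/629 ≈ -17751.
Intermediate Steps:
D(R) = 5/(-6 + R)
l(o) = 5/(-6 + o)
j = -17751 (j = -183*97 = -17751)
j + l(635) = -17751 + 5/(-6 + 635) = -17751 + 5/629 = -11165374/629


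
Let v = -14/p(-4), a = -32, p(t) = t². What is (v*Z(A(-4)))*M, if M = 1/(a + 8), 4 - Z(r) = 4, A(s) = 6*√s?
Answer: 0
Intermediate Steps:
Z(r) = 0 (Z(r) = 4 - 1*4 = 4 - 4 = 0)
v = -7/8 (v = -14/((-4)²) = -14/16 = -14*1/16 = -7/8 ≈ -0.87500)
M = -1/24 (M = 1/(-32 + 8) = 1/(-24) = -1/24 ≈ -0.041667)
(v*Z(A(-4)))*M = -7/8*0*(-1/24) = 0*(-1/24) = 0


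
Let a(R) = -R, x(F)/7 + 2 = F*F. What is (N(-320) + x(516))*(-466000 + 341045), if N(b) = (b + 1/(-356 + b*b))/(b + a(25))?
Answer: -546592094516452643/2347012 ≈ -2.3289e+11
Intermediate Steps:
x(F) = -14 + 7*F**2 (x(F) = -14 + 7*(F*F) = -14 + 7*F**2)
N(b) = (b + 1/(-356 + b**2))/(-25 + b) (N(b) = (b + 1/(-356 + b*b))/(b - 1*25) = (b + 1/(-356 + b**2))/(b - 25) = (b + 1/(-356 + b**2))/(-25 + b))
(N(-320) + x(516))*(-466000 + 341045) = ((1 + (-320)**3 - 356*(-320))/(8900 + (-320)**3 - 356*(-320) - 25*(-320)**2) + (-14 + 7*516**2))*(-466000 + 341045) = ((1 - 32768000 + 113920)/(8900 - 32768000 + 113920 - 25*102400) + (-14 + 7*266256))*(-124955) = (-32654079/(8900 - 32768000 + 113920 - 2560000) + (-14 + 1863792))*(-124955) = (-32654079/(-35205180) + 1863778)*(-124955) = (-1/35205180*(-32654079) + 1863778)*(-124955) = (10884693/11735060 + 1863778)*(-124955) = (21871557541373/11735060)*(-124955) = -546592094516452643/2347012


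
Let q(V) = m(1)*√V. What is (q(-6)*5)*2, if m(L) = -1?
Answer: -10*I*√6 ≈ -24.495*I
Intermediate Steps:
q(V) = -√V
(q(-6)*5)*2 = (-√(-6)*5)*2 = (-I*√6*5)*2 = -5*I*√6*2 = -10*I*√6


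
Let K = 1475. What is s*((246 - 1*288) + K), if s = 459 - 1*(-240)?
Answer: 1001667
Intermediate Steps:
s = 699 (s = 459 + 240 = 699)
s*((246 - 1*288) + K) = 699*((246 - 1*288) + 1475) = 699*((246 - 288) + 1475) = 699*(-42 + 1475) = 699*1433 = 1001667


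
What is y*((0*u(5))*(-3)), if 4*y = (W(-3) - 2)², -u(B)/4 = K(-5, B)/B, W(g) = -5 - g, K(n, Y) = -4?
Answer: 0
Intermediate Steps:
u(B) = 16/B (u(B) = -(-16)/B = 16/B)
y = 4 (y = ((-5 - 1*(-3)) - 2)²/4 = ((-5 + 3) - 2)²/4 = (-2 - 2)²/4 = (¼)*(-4)² = (¼)*16 = 4)
y*((0*u(5))*(-3)) = 4*((0*(16/5))*(-3)) = 4*(0*(-3)) = 4*0 = 0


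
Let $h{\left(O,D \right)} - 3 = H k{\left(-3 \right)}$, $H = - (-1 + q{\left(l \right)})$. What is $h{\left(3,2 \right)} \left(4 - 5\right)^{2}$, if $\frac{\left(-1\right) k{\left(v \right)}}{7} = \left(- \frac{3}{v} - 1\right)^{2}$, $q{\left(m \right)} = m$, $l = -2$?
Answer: $3$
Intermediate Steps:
$k{\left(v \right)} = - 7 \left(-1 - \frac{3}{v}\right)^{2}$ ($k{\left(v \right)} = - 7 \left(- \frac{3}{v} - 1\right)^{2} = - 7 \left(-1 - \frac{3}{v}\right)^{2}$)
$H = 3$ ($H = - (-1 - 2) = \left(-1\right) \left(-3\right) = 3$)
$h{\left(O,D \right)} = 3$ ($h{\left(O,D \right)} = 3 + 3 \left(- \frac{7 \left(3 - 3\right)^{2}}{9}\right) = 3 + 3 \left(\left(-7\right) \frac{1}{9} \cdot 0^{2}\right) = 3 + 3 \left(\left(-7\right) \frac{1}{9} \cdot 0\right) = 3 + 3 \cdot 0 = 3 + 0 = 3$)
$h{\left(3,2 \right)} \left(4 - 5\right)^{2} = 3 \left(4 - 5\right)^{2} = 3 \left(-1\right)^{2} = 3 \cdot 1 = 3$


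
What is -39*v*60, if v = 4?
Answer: -9360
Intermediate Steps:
-39*v*60 = -39*4*60 = -156*60 = -9360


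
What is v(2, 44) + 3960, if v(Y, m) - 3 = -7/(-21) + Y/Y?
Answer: 11893/3 ≈ 3964.3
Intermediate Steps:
v(Y, m) = 13/3 (v(Y, m) = 3 + (-7/(-21) + Y/Y) = 3 + (-7*(-1/21) + 1) = 3 + (⅓ + 1) = 3 + 4/3 = 13/3)
v(2, 44) + 3960 = 13/3 + 3960 = 11893/3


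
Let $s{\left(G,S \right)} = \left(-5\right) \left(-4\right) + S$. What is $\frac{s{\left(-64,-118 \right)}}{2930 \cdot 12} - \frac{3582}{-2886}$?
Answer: $\frac{10471691}{8455980} \approx 1.2384$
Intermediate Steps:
$s{\left(G,S \right)} = 20 + S$
$\frac{s{\left(-64,-118 \right)}}{2930 \cdot 12} - \frac{3582}{-2886} = \frac{20 - 118}{2930 \cdot 12} - \frac{3582}{-2886} = - \frac{98}{35160} - - \frac{597}{481} = \left(-98\right) \frac{1}{35160} + \frac{597}{481} = - \frac{49}{17580} + \frac{597}{481} = \frac{10471691}{8455980}$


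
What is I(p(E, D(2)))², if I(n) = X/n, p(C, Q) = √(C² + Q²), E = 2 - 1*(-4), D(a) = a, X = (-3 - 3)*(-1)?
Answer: 9/10 ≈ 0.90000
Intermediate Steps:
X = 6 (X = -6*(-1) = 6)
E = 6 (E = 2 + 4 = 6)
I(n) = 6/n
I(p(E, D(2)))² = (6/(√(6² + 2²)))² = (6/(√(36 + 4)))² = (6/(√40))² = (6/((2*√10)))² = (6*(√10/20))² = (3*√10/10)² = 9/10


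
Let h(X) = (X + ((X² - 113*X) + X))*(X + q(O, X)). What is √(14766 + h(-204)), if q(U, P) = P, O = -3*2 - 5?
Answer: I*√26203314 ≈ 5118.9*I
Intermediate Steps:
O = -11 (O = -6 - 5 = -11)
h(X) = 2*X*(X² - 111*X) (h(X) = (X + ((X² - 113*X) + X))*(X + X) = (X + (X² - 112*X))*(2*X) = (X² - 111*X)*(2*X) = 2*X*(X² - 111*X))
√(14766 + h(-204)) = √(14766 + 2*(-204)²*(-111 - 204)) = √(14766 + 2*41616*(-315)) = √(14766 - 26218080) = √(-26203314) = I*√26203314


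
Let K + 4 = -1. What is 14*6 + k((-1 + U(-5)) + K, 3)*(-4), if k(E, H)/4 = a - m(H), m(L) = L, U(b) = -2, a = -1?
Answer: 148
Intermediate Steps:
K = -5 (K = -4 - 1 = -5)
k(E, H) = -4 - 4*H (k(E, H) = 4*(-1 - H) = -4 - 4*H)
14*6 + k((-1 + U(-5)) + K, 3)*(-4) = 14*6 + (-4 - 4*3)*(-4) = 84 + (-4 - 12)*(-4) = 84 - 16*(-4) = 84 + 64 = 148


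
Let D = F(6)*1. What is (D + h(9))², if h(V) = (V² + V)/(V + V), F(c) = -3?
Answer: 4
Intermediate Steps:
h(V) = (V + V²)/(2*V) (h(V) = (V + V²)/((2*V)) = (V + V²)*(1/(2*V)) = (V + V²)/(2*V))
D = -3 (D = -3*1 = -3)
(D + h(9))² = (-3 + (½ + (½)*9))² = (-3 + (½ + 9/2))² = (-3 + 5)² = 2² = 4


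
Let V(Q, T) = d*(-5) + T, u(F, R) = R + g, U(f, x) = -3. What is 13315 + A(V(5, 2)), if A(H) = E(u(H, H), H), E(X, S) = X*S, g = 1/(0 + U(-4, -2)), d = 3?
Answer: 40465/3 ≈ 13488.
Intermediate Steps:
g = -⅓ (g = 1/(0 - 3) = 1/(-3) = -⅓ ≈ -0.33333)
u(F, R) = -⅓ + R (u(F, R) = R - ⅓ = -⅓ + R)
E(X, S) = S*X
V(Q, T) = -15 + T (V(Q, T) = 3*(-5) + T = -15 + T)
A(H) = H*(-⅓ + H)
13315 + A(V(5, 2)) = 13315 + (-15 + 2)*(-⅓ + (-15 + 2)) = 13315 - 13*(-⅓ - 13) = 13315 - 13*(-40/3) = 13315 + 520/3 = 40465/3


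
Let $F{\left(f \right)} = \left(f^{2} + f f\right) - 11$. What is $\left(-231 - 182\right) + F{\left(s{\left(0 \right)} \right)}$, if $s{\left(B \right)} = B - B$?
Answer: $-424$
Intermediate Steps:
$s{\left(B \right)} = 0$
$F{\left(f \right)} = -11 + 2 f^{2}$ ($F{\left(f \right)} = \left(f^{2} + f^{2}\right) - 11 = 2 f^{2} - 11 = -11 + 2 f^{2}$)
$\left(-231 - 182\right) + F{\left(s{\left(0 \right)} \right)} = \left(-231 - 182\right) - \left(11 - 2 \cdot 0^{2}\right) = -413 + \left(-11 + 2 \cdot 0\right) = -413 + \left(-11 + 0\right) = -413 - 11 = -424$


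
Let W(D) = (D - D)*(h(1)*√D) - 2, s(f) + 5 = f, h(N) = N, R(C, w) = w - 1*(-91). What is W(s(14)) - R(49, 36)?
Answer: -129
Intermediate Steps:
R(C, w) = 91 + w (R(C, w) = w + 91 = 91 + w)
s(f) = -5 + f
W(D) = -2 (W(D) = (D - D)*(1*√D) - 2 = 0*√D - 2 = 0 - 2 = -2)
W(s(14)) - R(49, 36) = -2 - (91 + 36) = -2 - 1*127 = -2 - 127 = -129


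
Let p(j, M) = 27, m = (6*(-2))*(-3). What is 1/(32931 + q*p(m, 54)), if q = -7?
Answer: 1/32742 ≈ 3.0542e-5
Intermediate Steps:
m = 36 (m = -12*(-3) = 36)
1/(32931 + q*p(m, 54)) = 1/(32931 - 7*27) = 1/(32931 - 189) = 1/32742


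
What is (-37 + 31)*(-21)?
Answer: 126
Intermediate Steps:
(-37 + 31)*(-21) = -6*(-21) = 126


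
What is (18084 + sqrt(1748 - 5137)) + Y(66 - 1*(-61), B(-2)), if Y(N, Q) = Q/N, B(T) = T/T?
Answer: 2296669/127 + I*sqrt(3389) ≈ 18084.0 + 58.215*I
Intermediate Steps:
B(T) = 1
(18084 + sqrt(1748 - 5137)) + Y(66 - 1*(-61), B(-2)) = (18084 + sqrt(1748 - 5137)) + 1/(66 - 1*(-61)) = (18084 + sqrt(-3389)) + 1/(66 + 61) = (18084 + I*sqrt(3389)) + 1/127 = 2296669/127 + I*sqrt(3389)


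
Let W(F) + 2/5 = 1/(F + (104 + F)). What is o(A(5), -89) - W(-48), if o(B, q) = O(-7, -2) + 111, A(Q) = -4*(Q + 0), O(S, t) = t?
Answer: 4371/40 ≈ 109.28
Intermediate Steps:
A(Q) = -4*Q
o(B, q) = 109 (o(B, q) = -2 + 111 = 109)
W(F) = -2/5 + 1/(104 + 2*F) (W(F) = -2/5 + 1/(F + (104 + F)) = -2/5 + 1/(104 + 2*F))
o(A(5), -89) - W(-48) = 109 - (-203 - 4*(-48))/(10*(52 - 48)) = 109 - (-203 + 192)/(10*4) = 109 - (-11)/(10*4) = 109 - 1*(-11/40) = 109 + 11/40 = 4371/40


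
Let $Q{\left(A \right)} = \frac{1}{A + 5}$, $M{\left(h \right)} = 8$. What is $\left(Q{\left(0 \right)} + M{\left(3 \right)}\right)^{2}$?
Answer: $\frac{1681}{25} \approx 67.24$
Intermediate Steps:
$Q{\left(A \right)} = \frac{1}{5 + A}$
$\left(Q{\left(0 \right)} + M{\left(3 \right)}\right)^{2} = \left(\frac{1}{5 + 0} + 8\right)^{2} = \left(\frac{1}{5} + 8\right)^{2} = \left(\frac{41}{5}\right)^{2} = \frac{1681}{25}$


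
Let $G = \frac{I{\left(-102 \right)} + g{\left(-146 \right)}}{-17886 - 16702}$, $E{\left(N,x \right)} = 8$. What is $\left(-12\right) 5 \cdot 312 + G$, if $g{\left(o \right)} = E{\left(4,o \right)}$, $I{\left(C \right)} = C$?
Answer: $- \frac{323743633}{17294} \approx -18720.0$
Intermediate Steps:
$g{\left(o \right)} = 8$
$G = \frac{47}{17294}$ ($G = \frac{-102 + 8}{-17886 - 16702} = - \frac{94}{-34588} = \left(-94\right) \left(- \frac{1}{34588}\right) = \frac{47}{17294} \approx 0.0027177$)
$\left(-12\right) 5 \cdot 312 + G = \left(-12\right) 5 \cdot 312 + \frac{47}{17294} = \left(-60\right) 312 + \frac{47}{17294} = -18720 + \frac{47}{17294} = - \frac{323743633}{17294}$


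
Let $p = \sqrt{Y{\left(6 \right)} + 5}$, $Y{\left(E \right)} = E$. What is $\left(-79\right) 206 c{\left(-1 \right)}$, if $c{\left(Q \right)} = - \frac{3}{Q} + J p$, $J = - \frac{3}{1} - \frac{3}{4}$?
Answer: $-48822 + \frac{122055 \sqrt{11}}{2} \approx 1.5358 \cdot 10^{5}$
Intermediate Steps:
$p = \sqrt{11}$ ($p = \sqrt{6 + 5} = \sqrt{11} \approx 3.3166$)
$J = - \frac{15}{4}$ ($J = \left(-3\right) 1 - \frac{3}{4} = -3 - \frac{3}{4} = - \frac{15}{4} \approx -3.75$)
$c{\left(Q \right)} = - \frac{3}{Q} - \frac{15 \sqrt{11}}{4}$
$\left(-79\right) 206 c{\left(-1 \right)} = \left(-79\right) 206 \left(- \frac{3}{-1} - \frac{15 \sqrt{11}}{4}\right) = - 16274 \left(\left(-3\right) \left(-1\right) - \frac{15 \sqrt{11}}{4}\right) = - 16274 \left(3 - \frac{15 \sqrt{11}}{4}\right) = -48822 + \frac{122055 \sqrt{11}}{2}$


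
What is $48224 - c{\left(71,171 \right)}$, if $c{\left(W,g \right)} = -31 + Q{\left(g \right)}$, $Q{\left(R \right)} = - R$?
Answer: $48426$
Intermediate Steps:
$c{\left(W,g \right)} = -31 - g$
$48224 - c{\left(71,171 \right)} = 48224 - \left(-31 - 171\right) = 48224 - -202 = 48224 + 202 = 48426$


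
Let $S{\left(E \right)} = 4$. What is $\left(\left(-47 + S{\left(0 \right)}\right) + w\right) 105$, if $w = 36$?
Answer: $-735$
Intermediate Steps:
$\left(\left(-47 + S{\left(0 \right)}\right) + w\right) 105 = \left(\left(-47 + 4\right) + 36\right) 105 = \left(-43 + 36\right) 105 = \left(-7\right) 105 = -735$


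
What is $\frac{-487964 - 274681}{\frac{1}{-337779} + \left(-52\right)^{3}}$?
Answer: $\frac{257605465455}{47494429633} \approx 5.4239$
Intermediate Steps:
$\frac{-487964 - 274681}{\frac{1}{-337779} + \left(-52\right)^{3}} = - \frac{762645}{- \frac{1}{337779} - 140608} = - \frac{762645}{- \frac{47494429633}{337779}} = \left(-762645\right) \left(- \frac{337779}{47494429633}\right) = \frac{257605465455}{47494429633}$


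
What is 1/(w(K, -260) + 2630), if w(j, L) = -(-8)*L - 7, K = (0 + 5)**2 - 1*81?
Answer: 1/543 ≈ 0.0018416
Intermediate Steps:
K = -56 (K = 5**2 - 81 = 25 - 81 = -56)
w(j, L) = -7 + 8*L (w(j, L) = 8*L - 7 = -7 + 8*L)
1/(w(K, -260) + 2630) = 1/((-7 + 8*(-260)) + 2630) = 1/((-7 - 2080) + 2630) = 1/(-2087 + 2630) = 1/543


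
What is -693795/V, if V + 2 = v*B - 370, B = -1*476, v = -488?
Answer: -693795/231916 ≈ -2.9916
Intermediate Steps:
B = -476
V = 231916 (V = -2 + (-488*(-476) - 370) = -2 + (232288 - 370) = -2 + 231918 = 231916)
-693795/V = -693795/231916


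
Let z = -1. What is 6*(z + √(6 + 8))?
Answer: -6 + 6*√14 ≈ 16.450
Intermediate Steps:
6*(z + √(6 + 8)) = 6*(-1 + √(6 + 8)) = 6*(-1 + √14) = -6 + 6*√14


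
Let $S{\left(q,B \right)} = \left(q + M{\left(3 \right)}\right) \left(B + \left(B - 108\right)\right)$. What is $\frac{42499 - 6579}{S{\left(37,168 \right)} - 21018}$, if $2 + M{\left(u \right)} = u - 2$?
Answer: $- \frac{3592}{1281} \approx -2.8041$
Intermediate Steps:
$M{\left(u \right)} = -4 + u$ ($M{\left(u \right)} = -2 + \left(u - 2\right) = -2 + \left(-2 + u\right) = -4 + u$)
$S{\left(q,B \right)} = \left(-1 + q\right) \left(-108 + 2 B\right)$ ($S{\left(q,B \right)} = \left(q + \left(-4 + 3\right)\right) \left(B + \left(B - 108\right)\right) = \left(q - 1\right) \left(B + \left(B - 108\right)\right) = \left(-1 + q\right) \left(B + \left(-108 + B\right)\right) = \left(-1 + q\right) \left(-108 + 2 B\right)$)
$\frac{42499 - 6579}{S{\left(37,168 \right)} - 21018} = \frac{42499 - 6579}{\left(108 - 3996 - 336 + 2 \cdot 168 \cdot 37\right) - 21018} = \frac{35920}{\left(108 - 3996 - 336 + 12432\right) - 21018} = \frac{35920}{8208 - 21018} = \frac{35920}{-12810} = 35920 \left(- \frac{1}{12810}\right) = - \frac{3592}{1281}$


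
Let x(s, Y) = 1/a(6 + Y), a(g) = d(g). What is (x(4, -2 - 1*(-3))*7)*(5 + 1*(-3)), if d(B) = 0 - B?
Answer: -2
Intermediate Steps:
d(B) = -B
a(g) = -g
x(s, Y) = 1/(-6 - Y) (x(s, Y) = 1/(-(6 + Y)) = 1/(-6 - Y))
(x(4, -2 - 1*(-3))*7)*(5 + 1*(-3)) = (-1/(6 + (-2 - 1*(-3)))*7)*(5 + 1*(-3)) = (-1/(6 + (-2 + 3))*7)*(5 - 3) = (-1/(6 + 1)*7)*2 = (-1/7*7)*2 = (-1*⅐*7)*2 = -⅐*7*2 = -1*2 = -2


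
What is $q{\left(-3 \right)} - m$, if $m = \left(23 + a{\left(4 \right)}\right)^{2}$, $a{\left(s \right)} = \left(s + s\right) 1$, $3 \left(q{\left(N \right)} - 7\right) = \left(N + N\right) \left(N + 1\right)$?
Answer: $-950$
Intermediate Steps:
$q{\left(N \right)} = 7 + \frac{2 N \left(1 + N\right)}{3}$ ($q{\left(N \right)} = 7 + \frac{\left(N + N\right) \left(N + 1\right)}{3} = 7 + \frac{2 N \left(1 + N\right)}{3}$)
$a{\left(s \right)} = 2 s$ ($a{\left(s \right)} = 2 s 1 = 2 s$)
$m = 961$ ($m = \left(23 + 2 \cdot 4\right)^{2} = \left(23 + 8\right)^{2} = 31^{2} = 961$)
$q{\left(-3 \right)} - m = \left(7 + \frac{2}{3} \left(-3\right) + \frac{2 \left(-3\right)^{2}}{3}\right) - 961 = \left(7 - 2 + \frac{2}{3} \cdot 9\right) - 961 = \left(7 - 2 + 6\right) - 961 = 11 - 961 = -950$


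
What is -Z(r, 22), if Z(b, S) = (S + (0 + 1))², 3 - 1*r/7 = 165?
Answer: -529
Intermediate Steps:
r = -1134 (r = 21 - 7*165 = 21 - 1155 = -1134)
Z(b, S) = (1 + S)² (Z(b, S) = (S + 1)² = (1 + S)²)
-Z(r, 22) = -(1 + 22)² = -1*23² = -1*529 = -529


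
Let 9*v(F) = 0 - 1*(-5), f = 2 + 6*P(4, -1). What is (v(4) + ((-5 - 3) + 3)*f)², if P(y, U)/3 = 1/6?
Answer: 48400/81 ≈ 597.53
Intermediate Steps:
P(y, U) = ½ (P(y, U) = 3*(1/6) = 3*(1*(⅙)) = 3*(⅙) = ½)
f = 5 (f = 2 + 6*(½) = 2 + 3 = 5)
v(F) = 5/9 (v(F) = (0 - 1*(-5))/9 = (0 + 5)/9 = (⅑)*5 = 5/9)
(v(4) + ((-5 - 3) + 3)*f)² = (5/9 + ((-5 - 3) + 3)*5)² = (5/9 + (-8 + 3)*5)² = (5/9 - 5*5)² = (5/9 - 25)² = (-220/9)² = 48400/81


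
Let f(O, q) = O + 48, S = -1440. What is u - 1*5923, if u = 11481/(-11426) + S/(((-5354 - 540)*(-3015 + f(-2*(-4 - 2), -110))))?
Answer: -199475592797/33672422 ≈ -5924.0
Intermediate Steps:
f(O, q) = 48 + O
u = -33837291/33672422 (u = 11481/(-11426) - 1440*1/((-5354 - 540)*(-3015 + (48 - 2*(-4 - 2)))) = 11481*(-1/11426) - 1440*(-1/(5894*(-3015 + (48 - 2*(-6))))) = -11481/11426 - 1440*(-1/(5894*(-3015 + (48 + 12)))) = -11481/11426 - 1440*(-1/(5894*(-3015 + 60))) = -11481/11426 - 1440/((-5894*(-2955))) = -11481/11426 - 1440/17416770 = -11481/11426 - 1440*1/17416770 = -11481/11426 - 48/580559 = -33837291/33672422 ≈ -1.0049)
u - 1*5923 = -33837291/33672422 - 1*5923 = -33837291/33672422 - 5923 = -199475592797/33672422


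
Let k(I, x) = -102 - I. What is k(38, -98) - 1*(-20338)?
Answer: 20198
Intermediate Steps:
k(38, -98) - 1*(-20338) = (-102 - 1*38) - 1*(-20338) = (-102 - 38) + 20338 = -140 + 20338 = 20198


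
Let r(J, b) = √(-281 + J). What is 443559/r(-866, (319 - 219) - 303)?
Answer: -443559*I*√1147/1147 ≈ -13097.0*I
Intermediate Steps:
443559/r(-866, (319 - 219) - 303) = 443559/(√(-281 - 866)) = 443559/(√(-1147)) = 443559/((I*√1147)) = 443559*(-I*√1147/1147) = -443559*I*√1147/1147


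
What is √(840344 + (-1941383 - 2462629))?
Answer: 2*I*√890917 ≈ 1887.8*I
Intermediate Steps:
√(840344 + (-1941383 - 2462629)) = √(840344 - 4404012) = √(-3563668) = 2*I*√890917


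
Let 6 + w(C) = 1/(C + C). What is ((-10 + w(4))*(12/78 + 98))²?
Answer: 1641303169/676 ≈ 2.4280e+6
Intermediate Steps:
w(C) = -6 + 1/(2*C) (w(C) = -6 + 1/(C + C) = -6 + 1/(2*C))
((-10 + w(4))*(12/78 + 98))² = ((-10 + (-6 + (½)/4))*(12/78 + 98))² = ((-10 + (-6 + (½)*(¼)))*(12*(1/78) + 98))² = ((-10 + (-6 + ⅛))*(2/13 + 98))² = ((-10 - 47/8)*(1276/13))² = (-127/8*1276/13)² = (-40513/26)² = 1641303169/676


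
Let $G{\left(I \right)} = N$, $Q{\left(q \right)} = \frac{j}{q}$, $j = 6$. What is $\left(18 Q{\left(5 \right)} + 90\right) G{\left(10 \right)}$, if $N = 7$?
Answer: $\frac{3906}{5} \approx 781.2$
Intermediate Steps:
$Q{\left(q \right)} = \frac{6}{q}$
$G{\left(I \right)} = 7$
$\left(18 Q{\left(5 \right)} + 90\right) G{\left(10 \right)} = \left(18 \cdot \frac{6}{5} + 90\right) 7 = \left(\frac{108}{5} + 90\right) 7 = \frac{558}{5} \cdot 7 = \frac{3906}{5}$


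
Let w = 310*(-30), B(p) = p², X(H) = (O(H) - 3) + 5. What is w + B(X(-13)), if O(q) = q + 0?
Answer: -9179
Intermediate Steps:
O(q) = q
X(H) = 2 + H (X(H) = (H - 3) + 5 = (-3 + H) + 5 = 2 + H)
w = -9300
w + B(X(-13)) = -9300 + (2 - 13)² = -9300 + (-11)² = -9300 + 121 = -9179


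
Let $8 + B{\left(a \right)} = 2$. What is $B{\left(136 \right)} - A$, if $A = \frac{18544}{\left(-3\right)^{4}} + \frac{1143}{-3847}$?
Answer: $- \frac{73115827}{311607} \approx -234.64$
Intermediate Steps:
$A = \frac{71246185}{311607}$ ($A = \frac{18544}{81} + 1143 \left(- \frac{1}{3847}\right) = 18544 \cdot \frac{1}{81} - \frac{1143}{3847} = \frac{18544}{81} - \frac{1143}{3847} = \frac{71246185}{311607} \approx 228.64$)
$B{\left(a \right)} = -6$ ($B{\left(a \right)} = -8 + 2 = -6$)
$B{\left(136 \right)} - A = -6 - \frac{71246185}{311607} = - \frac{73115827}{311607}$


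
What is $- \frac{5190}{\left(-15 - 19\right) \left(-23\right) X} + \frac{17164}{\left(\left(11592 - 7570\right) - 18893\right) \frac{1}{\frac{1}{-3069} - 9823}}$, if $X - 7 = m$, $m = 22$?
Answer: $\frac{5867127708159743}{517501743561} \approx 11337.0$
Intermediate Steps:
$X = 29$ ($X = 7 + 22 = 29$)
$- \frac{5190}{\left(-15 - 19\right) \left(-23\right) X} + \frac{17164}{\left(\left(11592 - 7570\right) - 18893\right) \frac{1}{\frac{1}{-3069} - 9823}} = - \frac{5190}{\left(-15 - 19\right) \left(-23\right) 29} + \frac{17164}{\left(\left(11592 - 7570\right) - 18893\right) \frac{1}{\frac{1}{-3069} - 9823}} = - \frac{5190}{\left(-15 - 19\right) \left(-23\right) 29} + \frac{17164}{\left(4022 - 18893\right) \frac{1}{- \frac{1}{3069} - 9823}} = - \frac{5190}{\left(-34\right) \left(-23\right) 29} + \frac{17164}{\left(-14871\right) \frac{1}{- \frac{30146788}{3069}}} = - \frac{5190}{782 \cdot 29} + \frac{17164}{\left(-14871\right) \left(- \frac{3069}{30146788}\right)} = - \frac{5190}{22678} + \frac{17164}{\frac{45639099}{30146788}} = \left(-5190\right) \frac{1}{22678} + 17164 \cdot \frac{30146788}{45639099} = - \frac{2595}{11339} + \frac{517439469232}{45639099} = \frac{5867127708159743}{517501743561}$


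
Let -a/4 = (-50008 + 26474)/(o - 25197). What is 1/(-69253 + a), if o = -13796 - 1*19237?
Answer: -29115/2016348163 ≈ -1.4439e-5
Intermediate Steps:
o = -33033 (o = -13796 - 19237 = -33033)
a = -47068/29115 (a = -4*(-50008 + 26474)/(-33033 - 25197) = -(-94136)/(-58230) = -(-94136)*(-1)/58230 = -4*11767/29115 = -47068/29115 ≈ -1.6166)
1/(-69253 + a) = 1/(-69253 - 47068/29115) = 1/(-2016348163/29115) = -29115/2016348163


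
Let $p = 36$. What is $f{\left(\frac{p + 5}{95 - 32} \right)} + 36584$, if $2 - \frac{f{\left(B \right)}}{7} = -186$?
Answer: $37900$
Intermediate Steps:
$f{\left(B \right)} = 1316$ ($f{\left(B \right)} = 14 - -1302 = 14 + 1302 = 1316$)
$f{\left(\frac{p + 5}{95 - 32} \right)} + 36584 = 1316 + 36584 = 37900$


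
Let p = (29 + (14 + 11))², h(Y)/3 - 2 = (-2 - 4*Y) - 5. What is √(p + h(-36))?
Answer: √3333 ≈ 57.732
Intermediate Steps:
h(Y) = -15 - 12*Y (h(Y) = 6 + 3*((-2 - 4*Y) - 5) = 6 + 3*(-7 - 4*Y) = 6 + (-21 - 12*Y) = -15 - 12*Y)
p = 2916 (p = (29 + 25)² = 54² = 2916)
√(p + h(-36)) = √(2916 + (-15 - 12*(-36))) = √(2916 + (-15 + 432)) = √(2916 + 417) = √3333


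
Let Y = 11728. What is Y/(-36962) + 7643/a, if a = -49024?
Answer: -428727019/906012544 ≈ -0.47320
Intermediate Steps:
Y/(-36962) + 7643/a = 11728/(-36962) + 7643/(-49024) = 11728*(-1/36962) + 7643*(-1/49024) = -5864/18481 - 7643/49024 = -428727019/906012544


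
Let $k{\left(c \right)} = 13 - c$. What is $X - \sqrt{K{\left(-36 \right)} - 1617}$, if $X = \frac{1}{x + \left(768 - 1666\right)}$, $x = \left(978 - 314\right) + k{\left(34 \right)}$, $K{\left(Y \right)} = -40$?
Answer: $- \frac{1}{255} - i \sqrt{1657} \approx -0.0039216 - 40.706 i$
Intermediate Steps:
$x = 643$ ($x = \left(978 - 314\right) + \left(13 - 34\right) = 664 + \left(13 - 34\right) = 664 - 21 = 643$)
$X = - \frac{1}{255}$ ($X = \frac{1}{643 + \left(768 - 1666\right)} = \frac{1}{643 - 898} = \frac{1}{-255} = - \frac{1}{255} \approx -0.0039216$)
$X - \sqrt{K{\left(-36 \right)} - 1617} = - \frac{1}{255} - \sqrt{-40 - 1617} = - \frac{1}{255} - \sqrt{-1657} = - \frac{1}{255} - i \sqrt{1657}$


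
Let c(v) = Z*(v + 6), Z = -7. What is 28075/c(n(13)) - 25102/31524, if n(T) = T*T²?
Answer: -636067121/243065802 ≈ -2.6169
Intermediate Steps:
n(T) = T³
c(v) = -42 - 7*v (c(v) = -7*(v + 6) = -7*(6 + v) = -42 - 7*v)
28075/c(n(13)) - 25102/31524 = 28075/(-42 - 7*13³) - 25102/31524 = 28075/(-42 - 7*2197) - 25102*1/31524 = 28075/(-42 - 15379) - 12551/15762 = 28075/(-15421) - 12551/15762 = 28075*(-1/15421) - 12551/15762 = -28075/15421 - 12551/15762 = -636067121/243065802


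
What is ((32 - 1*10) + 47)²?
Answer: 4761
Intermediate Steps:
((32 - 1*10) + 47)² = ((32 - 10) + 47)² = (22 + 47)² = 69² = 4761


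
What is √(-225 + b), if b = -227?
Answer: 2*I*√113 ≈ 21.26*I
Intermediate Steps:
√(-225 + b) = √(-225 - 227) = √(-452) = 2*I*√113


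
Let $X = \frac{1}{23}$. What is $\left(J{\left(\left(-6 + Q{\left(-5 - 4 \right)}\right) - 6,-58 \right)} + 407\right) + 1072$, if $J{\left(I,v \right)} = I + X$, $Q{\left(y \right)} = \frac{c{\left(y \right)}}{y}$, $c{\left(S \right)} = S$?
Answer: $\frac{33765}{23} \approx 1468.0$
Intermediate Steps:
$Q{\left(y \right)} = 1$ ($Q{\left(y \right)} = \frac{y}{y} = 1$)
$X = \frac{1}{23} \approx 0.043478$
$J{\left(I,v \right)} = \frac{1}{23} + I$ ($J{\left(I,v \right)} = I + \frac{1}{23} = \frac{1}{23} + I$)
$\left(J{\left(\left(-6 + Q{\left(-5 - 4 \right)}\right) - 6,-58 \right)} + 407\right) + 1072 = \left(\left(\frac{1}{23} + \left(\left(-6 + 1\right) - 6\right)\right) + 407\right) + 1072 = \left(\left(\frac{1}{23} - 11\right) + 407\right) + 1072 = \left(- \frac{252}{23} + 407\right) + 1072 = \frac{9109}{23} + 1072 = \frac{33765}{23}$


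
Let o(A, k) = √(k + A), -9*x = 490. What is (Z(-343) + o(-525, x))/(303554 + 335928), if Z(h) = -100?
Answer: -50/319741 + I*√5215/1918446 ≈ -0.00015638 + 3.7642e-5*I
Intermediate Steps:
x = -490/9 (x = -⅑*490 = -490/9 ≈ -54.444)
o(A, k) = √(A + k)
(Z(-343) + o(-525, x))/(303554 + 335928) = (-100 + √(-525 - 490/9))/(303554 + 335928) = (-100 + √(-5215/9))/639482 = (-100 + I*√5215/3)*(1/639482) = -50/319741 + I*√5215/1918446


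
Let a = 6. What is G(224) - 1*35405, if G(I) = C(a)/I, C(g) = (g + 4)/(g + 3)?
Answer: -35688235/1008 ≈ -35405.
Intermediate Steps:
C(g) = (4 + g)/(3 + g)
G(I) = 10/(9*I) (G(I) = ((4 + 6)/(3 + 6))/I = (10/9)/I = ((⅑)*10)/I = 10/(9*I))
G(224) - 1*35405 = (10/9)/224 - 1*35405 = (10/9)*(1/224) - 35405 = 5/1008 - 35405 = -35688235/1008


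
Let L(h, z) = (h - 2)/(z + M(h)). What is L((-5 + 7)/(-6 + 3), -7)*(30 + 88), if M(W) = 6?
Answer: 944/3 ≈ 314.67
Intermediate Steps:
L(h, z) = (-2 + h)/(6 + z) (L(h, z) = (h - 2)/(z + 6) = (-2 + h)/(6 + z))
L((-5 + 7)/(-6 + 3), -7)*(30 + 88) = ((-2 + (-5 + 7)/(-6 + 3))/(6 - 7))*(30 + 88) = ((-2 + 2/(-3))/(-1))*118 = -(-2 + 2*(-⅓))*118 = -(-2 - ⅔)*118 = -1*(-8/3)*118 = (8/3)*118 = 944/3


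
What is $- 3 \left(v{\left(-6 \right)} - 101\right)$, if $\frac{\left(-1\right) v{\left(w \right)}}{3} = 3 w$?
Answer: $141$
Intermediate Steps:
$v{\left(w \right)} = - 9 w$ ($v{\left(w \right)} = - 3 \cdot 3 w = - 9 w$)
$- 3 \left(v{\left(-6 \right)} - 101\right) = - 3 \left(\left(-9\right) \left(-6\right) - 101\right) = - 3 \left(54 - 101\right) = \left(-3\right) \left(-47\right) = 141$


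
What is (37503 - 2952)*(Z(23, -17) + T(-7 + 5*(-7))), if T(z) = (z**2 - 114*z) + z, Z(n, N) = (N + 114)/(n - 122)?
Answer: 224893157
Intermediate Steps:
Z(n, N) = (114 + N)/(-122 + n)
T(z) = z**2 - 113*z
(37503 - 2952)*(Z(23, -17) + T(-7 + 5*(-7))) = (37503 - 2952)*((114 - 17)/(-122 + 23) + (-7 + 5*(-7))*(-113 + (-7 + 5*(-7)))) = 34551*(97/(-99) + (-7 - 35)*(-113 + (-7 - 35))) = 34551*(-1/99*97 - 42*(-113 - 42)) = 34551*(-97/99 - 42*(-155)) = 34551*(-97/99 + 6510) = 34551*(644393/99) = 224893157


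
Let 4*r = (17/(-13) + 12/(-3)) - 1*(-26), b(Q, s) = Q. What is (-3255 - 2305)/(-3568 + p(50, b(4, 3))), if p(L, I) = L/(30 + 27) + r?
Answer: 16479840/10557619 ≈ 1.5609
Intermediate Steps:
r = 269/52 (r = ((17/(-13) + 12/(-3)) - 1*(-26))/4 = ((17*(-1/13) + 12*(-⅓)) + 26)/4 = ((-17/13 - 4) + 26)/4 = (-69/13 + 26)/4 = (¼)*(269/13) = 269/52 ≈ 5.1731)
p(L, I) = 269/52 + L/57 (p(L, I) = L/(30 + 27) + 269/52 = L/57 + 269/52 = 269/52 + L/57)
(-3255 - 2305)/(-3568 + p(50, b(4, 3))) = (-3255 - 2305)/(-3568 + (269/52 + (1/57)*50)) = -5560/(-3568 + (269/52 + 50/57)) = -5560/(-3568 + 17933/2964) = -5560/(-10557619/2964) = -5560*(-2964/10557619) = 16479840/10557619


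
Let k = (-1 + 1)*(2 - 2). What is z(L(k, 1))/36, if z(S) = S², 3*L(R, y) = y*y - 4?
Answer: 1/36 ≈ 0.027778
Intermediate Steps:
k = 0 (k = 0*0 = 0)
L(R, y) = -4/3 + y²/3 (L(R, y) = (y*y - 4)/3 = (y² - 4)/3 = (-4 + y²)/3 = -4/3 + y²/3)
z(L(k, 1))/36 = (-4/3 + (⅓)*1²)²/36 = (-4/3 + (⅓)*1)²*(1/36) = (-4/3 + ⅓)²*(1/36) = (-1)²*(1/36) = 1*(1/36) = 1/36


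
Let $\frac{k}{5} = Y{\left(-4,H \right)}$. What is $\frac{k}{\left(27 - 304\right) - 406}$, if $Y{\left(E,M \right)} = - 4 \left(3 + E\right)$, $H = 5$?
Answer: $- \frac{20}{683} \approx -0.029283$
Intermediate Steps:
$Y{\left(E,M \right)} = -12 - 4 E$
$k = 20$ ($k = 5 \left(-12 - -16\right) = 5 \left(-12 + 16\right) = 5 \cdot 4 = 20$)
$\frac{k}{\left(27 - 304\right) - 406} = \frac{20}{\left(27 - 304\right) - 406} = \frac{20}{-277 - 406} = \frac{20}{-683} = 20 \left(- \frac{1}{683}\right) = - \frac{20}{683}$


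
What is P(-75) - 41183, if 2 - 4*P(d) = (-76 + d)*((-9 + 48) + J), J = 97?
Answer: -72097/2 ≈ -36049.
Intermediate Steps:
P(d) = 5169/2 - 34*d (P(d) = 1/2 - (-76 + d)*((-9 + 48) + 97)/4 = 1/2 - (-76 + d)*(39 + 97)/4 = 1/2 - (-76 + d)*136/4 = 1/2 - (-10336 + 136*d)/4 = 1/2 + (2584 - 34*d) = 5169/2 - 34*d)
P(-75) - 41183 = (5169/2 - 34*(-75)) - 41183 = (5169/2 + 2550) - 41183 = 10269/2 - 41183 = -72097/2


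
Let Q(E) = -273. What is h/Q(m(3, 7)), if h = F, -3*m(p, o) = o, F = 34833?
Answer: -11611/91 ≈ -127.59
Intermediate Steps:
m(p, o) = -o/3
h = 34833
h/Q(m(3, 7)) = 34833/(-273) = 34833*(-1/273) = -11611/91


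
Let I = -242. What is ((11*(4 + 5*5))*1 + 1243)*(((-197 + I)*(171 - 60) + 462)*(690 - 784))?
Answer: 7086947076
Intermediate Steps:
((11*(4 + 5*5))*1 + 1243)*(((-197 + I)*(171 - 60) + 462)*(690 - 784)) = ((11*(4 + 5*5))*1 + 1243)*(((-197 - 242)*(171 - 60) + 462)*(690 - 784)) = ((11*(4 + 25))*1 + 1243)*((-439*111 + 462)*(-94)) = ((11*29)*1 + 1243)*((-48729 + 462)*(-94)) = (319*1 + 1243)*(-48267*(-94)) = (319 + 1243)*4537098 = 1562*4537098 = 7086947076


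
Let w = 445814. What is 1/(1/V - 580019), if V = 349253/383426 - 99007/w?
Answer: -29435004740/17072819280120369 ≈ -1.7241e-6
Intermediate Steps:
V = 29435004740/42734169691 (V = 349253/383426 - 99007/445814 = 29435004740/42734169691 ≈ 0.68879)
1/(1/V - 580019) = 1/(1/(29435004740/42734169691) - 580019) = 1/(42734169691/29435004740 - 580019) = 1/(-17072819280120369/29435004740) = -29435004740/17072819280120369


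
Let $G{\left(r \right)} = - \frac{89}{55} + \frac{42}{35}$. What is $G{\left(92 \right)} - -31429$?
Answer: $\frac{1728572}{55} \approx 31429.0$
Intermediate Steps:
$G{\left(r \right)} = - \frac{23}{55}$ ($G{\left(r \right)} = \left(-89\right) \frac{1}{55} + 42 \cdot \frac{1}{35} = - \frac{89}{55} + \frac{6}{5} = - \frac{23}{55}$)
$G{\left(92 \right)} - -31429 = - \frac{23}{55} - -31429 = - \frac{23}{55} + 31429 = \frac{1728572}{55}$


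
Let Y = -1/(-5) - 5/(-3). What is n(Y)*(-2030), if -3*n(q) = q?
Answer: 11368/9 ≈ 1263.1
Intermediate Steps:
Y = 28/15 (Y = -1*(-1/5) - 5*(-1/3) = 1/5 + 5/3 = 28/15 ≈ 1.8667)
n(q) = -q/3
n(Y)*(-2030) = -1/3*28/15*(-2030) = -28/45*(-2030) = 11368/9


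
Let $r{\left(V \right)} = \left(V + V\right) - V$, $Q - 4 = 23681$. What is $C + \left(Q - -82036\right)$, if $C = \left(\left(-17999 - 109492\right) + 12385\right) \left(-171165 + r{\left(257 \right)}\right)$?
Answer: $19672641969$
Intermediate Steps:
$Q = 23685$ ($Q = 4 + 23681 = 23685$)
$r{\left(V \right)} = V$ ($r{\left(V \right)} = 2 V - V = V$)
$C = 19672536248$ ($C = \left(\left(-17999 - 109492\right) + 12385\right) \left(-171165 + 257\right) = \left(-127491 + 12385\right) \left(-170908\right) = \left(-115106\right) \left(-170908\right) = 19672536248$)
$C + \left(Q - -82036\right) = 19672536248 + \left(23685 - -82036\right) = 19672536248 + \left(23685 + 82036\right) = 19672536248 + 105721 = 19672641969$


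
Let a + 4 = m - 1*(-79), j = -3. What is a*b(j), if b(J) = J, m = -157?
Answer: 246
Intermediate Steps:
a = -82 (a = -4 + (-157 - 1*(-79)) = -4 + (-157 + 79) = -4 - 78 = -82)
a*b(j) = -82*(-3) = 246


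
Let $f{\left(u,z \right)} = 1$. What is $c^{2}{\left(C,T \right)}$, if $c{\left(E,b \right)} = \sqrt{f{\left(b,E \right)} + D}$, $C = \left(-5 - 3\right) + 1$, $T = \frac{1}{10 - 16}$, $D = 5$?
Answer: $6$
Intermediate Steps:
$T = - \frac{1}{6}$ ($T = \frac{1}{-6} = - \frac{1}{6} \approx -0.16667$)
$C = -7$ ($C = -8 + 1 = -7$)
$c{\left(E,b \right)} = \sqrt{6}$ ($c{\left(E,b \right)} = \sqrt{1 + 5} = \sqrt{6}$)
$c^{2}{\left(C,T \right)} = \left(\sqrt{6}\right)^{2} = 6$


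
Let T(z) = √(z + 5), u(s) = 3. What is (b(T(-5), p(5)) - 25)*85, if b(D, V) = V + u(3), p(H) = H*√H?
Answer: -1870 + 425*√5 ≈ -919.67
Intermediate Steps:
T(z) = √(5 + z)
p(H) = H^(3/2)
b(D, V) = 3 + V (b(D, V) = V + 3 = 3 + V)
(b(T(-5), p(5)) - 25)*85 = ((3 + 5^(3/2)) - 25)*85 = ((3 + 5*√5) - 25)*85 = (-22 + 5*√5)*85 = -1870 + 425*√5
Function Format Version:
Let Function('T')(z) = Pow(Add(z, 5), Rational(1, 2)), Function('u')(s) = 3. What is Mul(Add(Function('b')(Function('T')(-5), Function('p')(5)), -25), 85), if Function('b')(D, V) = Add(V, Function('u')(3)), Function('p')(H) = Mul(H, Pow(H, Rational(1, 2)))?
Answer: Add(-1870, Mul(425, Pow(5, Rational(1, 2)))) ≈ -919.67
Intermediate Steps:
Function('T')(z) = Pow(Add(5, z), Rational(1, 2))
Function('p')(H) = Pow(H, Rational(3, 2))
Function('b')(D, V) = Add(3, V) (Function('b')(D, V) = Add(V, 3) = Add(3, V))
Mul(Add(Function('b')(Function('T')(-5), Function('p')(5)), -25), 85) = Mul(Add(Add(3, Pow(5, Rational(3, 2))), -25), 85) = Mul(Add(Add(3, Mul(5, Pow(5, Rational(1, 2)))), -25), 85) = Mul(Add(-22, Mul(5, Pow(5, Rational(1, 2)))), 85) = Add(-1870, Mul(425, Pow(5, Rational(1, 2))))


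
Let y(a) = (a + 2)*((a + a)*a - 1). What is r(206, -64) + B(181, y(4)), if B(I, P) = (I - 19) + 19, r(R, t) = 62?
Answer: 243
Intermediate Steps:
y(a) = (-1 + 2*a²)*(2 + a) (y(a) = (2 + a)*((2*a)*a - 1) = (2 + a)*(2*a² - 1) = (2 + a)*(-1 + 2*a²) = (-1 + 2*a²)*(2 + a))
B(I, P) = I (B(I, P) = (-19 + I) + 19 = I)
r(206, -64) + B(181, y(4)) = 62 + 181 = 243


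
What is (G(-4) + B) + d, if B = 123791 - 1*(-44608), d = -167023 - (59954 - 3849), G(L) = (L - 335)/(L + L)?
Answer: -437493/8 ≈ -54687.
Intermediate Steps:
G(L) = (-335 + L)/(2*L) (G(L) = (-335 + L)/((2*L)) = (-335 + L)*(1/(2*L)) = (-335 + L)/(2*L))
d = -223128 (d = -167023 - 1*56105 = -167023 - 56105 = -223128)
B = 168399 (B = 123791 + 44608 = 168399)
(G(-4) + B) + d = ((½)*(-335 - 4)/(-4) + 168399) - 223128 = ((½)*(-¼)*(-339) + 168399) - 223128 = (339/8 + 168399) - 223128 = 1347531/8 - 223128 = -437493/8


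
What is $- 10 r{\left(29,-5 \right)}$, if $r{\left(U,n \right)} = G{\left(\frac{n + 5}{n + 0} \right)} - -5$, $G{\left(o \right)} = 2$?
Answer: $-70$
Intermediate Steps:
$r{\left(U,n \right)} = 7$ ($r{\left(U,n \right)} = 2 - -5 = 2 + 5 = 7$)
$- 10 r{\left(29,-5 \right)} = \left(-10\right) 7 = -70$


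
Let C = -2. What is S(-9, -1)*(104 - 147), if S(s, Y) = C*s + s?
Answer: -387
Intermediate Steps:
S(s, Y) = -s (S(s, Y) = -2*s + s = -s)
S(-9, -1)*(104 - 147) = (-1*(-9))*(104 - 147) = 9*(-43) = -387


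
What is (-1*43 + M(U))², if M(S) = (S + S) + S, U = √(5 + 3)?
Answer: 1921 - 516*√2 ≈ 1191.3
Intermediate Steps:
U = 2*√2 (U = √8 = 2*√2 ≈ 2.8284)
M(S) = 3*S (M(S) = 2*S + S = 3*S)
(-1*43 + M(U))² = (-1*43 + 3*(2*√2))² = (-43 + 6*√2)²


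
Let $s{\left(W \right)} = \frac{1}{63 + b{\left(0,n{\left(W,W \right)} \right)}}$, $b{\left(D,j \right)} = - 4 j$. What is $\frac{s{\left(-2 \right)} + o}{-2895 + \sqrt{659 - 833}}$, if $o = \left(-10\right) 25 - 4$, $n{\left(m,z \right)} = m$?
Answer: $\frac{17401845}{198355043} + \frac{6011 i \sqrt{174}}{198355043} \approx 0.087731 + 0.00039974 i$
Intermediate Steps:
$o = -254$ ($o = -250 - 4 = -254$)
$s{\left(W \right)} = \frac{1}{63 - 4 W}$
$\frac{s{\left(-2 \right)} + o}{-2895 + \sqrt{659 - 833}} = \frac{- \frac{1}{-63 + 4 \left(-2\right)} - 254}{-2895 + \sqrt{659 - 833}} = \frac{- \frac{1}{-63 - 8} - 254}{-2895 + \sqrt{-174}} = \frac{- \frac{1}{-71} - 254}{-2895 + i \sqrt{174}} = \frac{\left(-1\right) \left(- \frac{1}{71}\right) - 254}{-2895 + i \sqrt{174}} = \frac{\frac{1}{71} - 254}{-2895 + i \sqrt{174}} = - \frac{18033}{71 \left(-2895 + i \sqrt{174}\right)}$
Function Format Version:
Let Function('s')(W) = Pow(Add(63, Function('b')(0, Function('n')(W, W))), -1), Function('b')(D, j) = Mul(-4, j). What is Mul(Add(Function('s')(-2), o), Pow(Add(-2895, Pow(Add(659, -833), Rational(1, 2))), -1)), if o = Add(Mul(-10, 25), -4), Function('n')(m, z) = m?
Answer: Add(Rational(17401845, 198355043), Mul(Rational(6011, 198355043), I, Pow(174, Rational(1, 2)))) ≈ Add(0.087731, Mul(0.00039974, I))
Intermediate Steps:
o = -254 (o = Add(-250, -4) = -254)
Function('s')(W) = Pow(Add(63, Mul(-4, W)), -1)
Mul(Add(Function('s')(-2), o), Pow(Add(-2895, Pow(Add(659, -833), Rational(1, 2))), -1)) = Mul(Add(Mul(-1, Pow(Add(-63, Mul(4, -2)), -1)), -254), Pow(Add(-2895, Pow(Add(659, -833), Rational(1, 2))), -1)) = Mul(Add(Mul(-1, Pow(Add(-63, -8), -1)), -254), Pow(Add(-2895, Pow(-174, Rational(1, 2))), -1)) = Mul(Add(Mul(-1, Pow(-71, -1)), -254), Pow(Add(-2895, Mul(I, Pow(174, Rational(1, 2)))), -1)) = Mul(Add(Mul(-1, Rational(-1, 71)), -254), Pow(Add(-2895, Mul(I, Pow(174, Rational(1, 2)))), -1)) = Mul(Add(Rational(1, 71), -254), Pow(Add(-2895, Mul(I, Pow(174, Rational(1, 2)))), -1)) = Mul(Rational(-18033, 71), Pow(Add(-2895, Mul(I, Pow(174, Rational(1, 2)))), -1))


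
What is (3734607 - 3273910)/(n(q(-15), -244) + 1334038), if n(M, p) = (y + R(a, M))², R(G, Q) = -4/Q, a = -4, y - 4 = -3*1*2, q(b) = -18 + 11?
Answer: 22574153/65367962 ≈ 0.34534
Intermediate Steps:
q(b) = -7
y = -2 (y = 4 - 3*1*2 = 4 - 3*2 = 4 - 6 = -2)
n(M, p) = (-2 - 4/M)²
(3734607 - 3273910)/(n(q(-15), -244) + 1334038) = (3734607 - 3273910)/(4*(2 - 7)²/(-7)² + 1334038) = 460697/(4*(1/49)*(-5)² + 1334038) = 460697/(4*(1/49)*25 + 1334038) = 460697/(100/49 + 1334038) = 460697/(65367962/49) = 460697*(49/65367962) = 22574153/65367962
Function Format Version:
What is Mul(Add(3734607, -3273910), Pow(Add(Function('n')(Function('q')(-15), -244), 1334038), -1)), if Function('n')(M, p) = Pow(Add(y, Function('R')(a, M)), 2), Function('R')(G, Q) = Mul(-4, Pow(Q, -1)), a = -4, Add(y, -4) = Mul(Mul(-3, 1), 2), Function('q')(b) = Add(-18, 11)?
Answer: Rational(22574153, 65367962) ≈ 0.34534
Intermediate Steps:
Function('q')(b) = -7
y = -2 (y = Add(4, Mul(Mul(-3, 1), 2)) = Add(4, Mul(-3, 2)) = Add(4, -6) = -2)
Function('n')(M, p) = Pow(Add(-2, Mul(-4, Pow(M, -1))), 2)
Mul(Add(3734607, -3273910), Pow(Add(Function('n')(Function('q')(-15), -244), 1334038), -1)) = Mul(Add(3734607, -3273910), Pow(Add(Mul(4, Pow(-7, -2), Pow(Add(2, -7), 2)), 1334038), -1)) = Mul(460697, Pow(Add(Mul(4, Rational(1, 49), Pow(-5, 2)), 1334038), -1)) = Mul(460697, Pow(Add(Mul(4, Rational(1, 49), 25), 1334038), -1)) = Mul(460697, Pow(Add(Rational(100, 49), 1334038), -1)) = Mul(460697, Pow(Rational(65367962, 49), -1)) = Mul(460697, Rational(49, 65367962)) = Rational(22574153, 65367962)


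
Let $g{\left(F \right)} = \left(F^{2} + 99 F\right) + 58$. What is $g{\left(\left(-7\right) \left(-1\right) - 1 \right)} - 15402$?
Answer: $-14714$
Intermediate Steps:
$g{\left(F \right)} = 58 + F^{2} + 99 F$
$g{\left(\left(-7\right) \left(-1\right) - 1 \right)} - 15402 = \left(58 + \left(\left(-7\right) \left(-1\right) - 1\right)^{2} + 99 \left(\left(-7\right) \left(-1\right) - 1\right)\right) - 15402 = \left(58 + \left(7 - 1\right)^{2} + 99 \left(7 - 1\right)\right) - 15402 = \left(58 + 6^{2} + 99 \cdot 6\right) - 15402 = \left(58 + 36 + 594\right) - 15402 = 688 - 15402 = -14714$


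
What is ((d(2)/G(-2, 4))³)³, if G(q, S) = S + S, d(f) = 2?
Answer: 1/262144 ≈ 3.8147e-6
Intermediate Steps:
G(q, S) = 2*S
((d(2)/G(-2, 4))³)³ = ((2/((2*4)))³)³ = ((2/8)³)³ = ((2*(⅛))³)³ = ((¼)³)³ = (1/64)³ = 1/262144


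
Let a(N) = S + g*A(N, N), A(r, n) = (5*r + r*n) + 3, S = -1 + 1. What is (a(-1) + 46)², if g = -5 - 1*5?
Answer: 3136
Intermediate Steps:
S = 0
A(r, n) = 3 + 5*r + n*r (A(r, n) = (5*r + n*r) + 3 = 3 + 5*r + n*r)
g = -10 (g = -5 - 5 = -10)
a(N) = -30 - 50*N - 10*N² (a(N) = 0 - 10*(3 + 5*N + N*N) = 0 - 10*(3 + 5*N + N²) = 0 - 10*(3 + N² + 5*N) = 0 + (-30 - 50*N - 10*N²) = -30 - 50*N - 10*N²)
(a(-1) + 46)² = ((-30 - 50*(-1) - 10*(-1)²) + 46)² = ((-30 + 50 - 10*1) + 46)² = ((-30 + 50 - 10) + 46)² = (10 + 46)² = 56² = 3136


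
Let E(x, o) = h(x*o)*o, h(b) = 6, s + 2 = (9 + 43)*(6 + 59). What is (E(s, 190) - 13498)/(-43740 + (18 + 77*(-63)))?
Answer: 12358/48573 ≈ 0.25442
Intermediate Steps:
s = 3378 (s = -2 + (9 + 43)*(6 + 59) = -2 + 52*65 = -2 + 3380 = 3378)
E(x, o) = 6*o
(E(s, 190) - 13498)/(-43740 + (18 + 77*(-63))) = (6*190 - 13498)/(-43740 + (18 + 77*(-63))) = (1140 - 13498)/(-43740 + (18 - 4851)) = -12358/(-43740 - 4833) = -12358/(-48573) = -12358*(-1/48573) = 12358/48573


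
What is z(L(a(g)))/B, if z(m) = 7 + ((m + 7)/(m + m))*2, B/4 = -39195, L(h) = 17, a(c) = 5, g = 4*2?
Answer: -11/205020 ≈ -5.3653e-5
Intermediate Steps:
g = 8
B = -156780 (B = 4*(-39195) = -156780)
z(m) = 7 + (7 + m)/m (z(m) = 7 + ((7 + m)/((2*m)))*2 = 7 + ((7 + m)*(1/(2*m)))*2 = 7 + ((7 + m)/(2*m))*2 = 7 + (7 + m)/m)
z(L(a(g)))/B = (8 + 7/17)/(-156780) = (8 + 7*(1/17))*(-1/156780) = (8 + 7/17)*(-1/156780) = (143/17)*(-1/156780) = -11/205020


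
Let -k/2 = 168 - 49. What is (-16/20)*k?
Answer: 952/5 ≈ 190.40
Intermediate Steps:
k = -238 (k = -2*(168 - 49) = -2*119 = -238)
(-16/20)*k = -16/20*(-238) = -16*1/20*(-238) = -4/5*(-238) = 952/5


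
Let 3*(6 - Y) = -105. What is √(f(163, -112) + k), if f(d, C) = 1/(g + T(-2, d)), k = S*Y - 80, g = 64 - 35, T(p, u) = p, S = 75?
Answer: √242598/9 ≈ 54.727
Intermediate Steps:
Y = 41 (Y = 6 - ⅓*(-105) = 6 + 35 = 41)
g = 29
k = 2995 (k = 75*41 - 80 = 3075 - 80 = 2995)
f(d, C) = 1/27 (f(d, C) = 1/(29 - 2) = 1/27)
√(f(163, -112) + k) = √(1/27 + 2995) = √(80866/27) = √242598/9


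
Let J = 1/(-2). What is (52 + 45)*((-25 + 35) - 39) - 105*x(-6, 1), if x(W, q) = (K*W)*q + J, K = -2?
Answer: -8041/2 ≈ -4020.5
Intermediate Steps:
J = -1/2 ≈ -0.50000
x(W, q) = -1/2 - 2*W*q (x(W, q) = (-2*W)*q - 1/2 = -2*W*q - 1/2 = -1/2 - 2*W*q)
(52 + 45)*((-25 + 35) - 39) - 105*x(-6, 1) = (52 + 45)*((-25 + 35) - 39) - 105*(-1/2 - 2*(-6)*1) = 97*(10 - 39) - 105*(-1/2 + 12) = 97*(-29) - 105*23/2 = -2813 - 2415/2 = -8041/2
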